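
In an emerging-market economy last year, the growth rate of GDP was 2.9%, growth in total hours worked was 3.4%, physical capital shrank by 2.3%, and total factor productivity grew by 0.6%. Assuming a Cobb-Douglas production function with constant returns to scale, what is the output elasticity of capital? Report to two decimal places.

gY = gA + α·gK + (1−α)·gL, so gY − gA − gL = α(gK − gL).
2.9 − 0.6 − 3.4 = α × (-2.3 − 3.4).
-1.1 = -5.7 α, so α = 0.193.

0.19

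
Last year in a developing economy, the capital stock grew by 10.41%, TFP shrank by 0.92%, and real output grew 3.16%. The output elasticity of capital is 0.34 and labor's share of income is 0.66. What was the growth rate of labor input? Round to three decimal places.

0.819%

Labor's share = 1 − 0.34 = 0.66.
gY = gA + 0.34×10.41 + 0.66×g.
0.66×g = 3.16 + 0.92 − 3.5394 = 0.5406.
g = 0.5406 / 0.66 = 0.81909%.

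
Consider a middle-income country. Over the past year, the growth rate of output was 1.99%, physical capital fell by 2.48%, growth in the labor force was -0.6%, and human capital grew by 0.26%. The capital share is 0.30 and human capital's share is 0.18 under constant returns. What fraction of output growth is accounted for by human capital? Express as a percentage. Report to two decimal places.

2.35%

Human capital contributed 0.18 × 0.26 = 0.0468 pp.
Share of growth = 0.0468 / 1.99 × 100 = 2.3518%.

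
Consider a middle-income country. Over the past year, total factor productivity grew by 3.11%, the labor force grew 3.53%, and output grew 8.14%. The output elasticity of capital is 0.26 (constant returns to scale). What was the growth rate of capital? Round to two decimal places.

9.30%

Labor's share = 1 − 0.26 = 0.74.
gY = gA + 0.74×3.53 + 0.26×g.
0.26×g = 8.14 − 3.11 − 2.6122 = 2.4178.
g = 2.4178 / 0.26 = 9.2992%.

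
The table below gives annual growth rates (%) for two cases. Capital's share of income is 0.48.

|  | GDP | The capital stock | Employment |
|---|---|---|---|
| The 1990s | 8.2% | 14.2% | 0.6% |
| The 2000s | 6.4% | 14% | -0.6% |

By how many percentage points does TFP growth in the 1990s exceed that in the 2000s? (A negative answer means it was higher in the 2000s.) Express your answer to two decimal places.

1.08 percentage points

Labor's share = 1 − 0.48 = 0.52.
The 1990s: TFP = 8.2 − 6.816 − 0.312 = 1.072%.
The 2000s: TFP = 6.4 − 6.72 + 0.312 = -0.008%.
Difference = 1.072 − (-0.008) = 1.08 pp.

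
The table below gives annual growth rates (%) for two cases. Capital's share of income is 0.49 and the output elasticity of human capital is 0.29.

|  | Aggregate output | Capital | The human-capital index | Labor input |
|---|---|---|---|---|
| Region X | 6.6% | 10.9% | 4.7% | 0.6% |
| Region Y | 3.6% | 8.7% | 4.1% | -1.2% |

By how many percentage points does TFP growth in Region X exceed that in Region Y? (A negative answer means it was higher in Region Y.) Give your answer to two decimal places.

1.35 percentage points

Labor's share = 1 − 0.49 − 0.29 = 0.22.
Region X: TFP = 6.6 − 5.341 − 1.363 − 0.132 = -0.236%.
Region Y: TFP = 3.6 − 4.263 − 1.189 + 0.264 = -1.588%.
Difference = -0.236 − (-1.588) = 1.352 pp.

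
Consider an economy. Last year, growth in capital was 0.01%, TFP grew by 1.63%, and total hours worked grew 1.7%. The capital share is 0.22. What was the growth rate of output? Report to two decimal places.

Labor's share = 1 − 0.22 = 0.78.
Capital: 0.22 × 0.01 = 0.0022 pp.
Total hours worked: 0.78 × 1.7 = 1.326 pp.
Output growth = 1.63 + 1.3282 = 2.9582%.

Output grew 2.96%.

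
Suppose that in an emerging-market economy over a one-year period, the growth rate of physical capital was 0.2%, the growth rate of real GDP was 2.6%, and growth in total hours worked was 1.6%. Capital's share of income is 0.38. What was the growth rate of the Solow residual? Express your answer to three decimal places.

Labor's share = 1 − 0.38 = 0.62.
Physical capital: 0.38 × 0.2 = 0.076 pp.
Total hours worked: 0.62 × 1.6 = 0.992 pp.
TFP growth = 2.6 − 1.068 = 1.532%.

1.532%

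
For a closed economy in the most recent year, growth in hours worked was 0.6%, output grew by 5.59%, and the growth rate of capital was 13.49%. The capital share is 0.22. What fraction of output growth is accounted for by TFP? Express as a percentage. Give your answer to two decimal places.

38.54%

Labor's share = 1 − 0.22 = 0.78.
Capital: 0.22 × 13.49 = 2.9678 pp.
Hours worked: 0.78 × 0.6 = 0.468 pp.
TFP growth = 5.59 − 3.4358 = 2.1542%.
TFP share of growth = 2.1542 / 5.59 × 100 = 38.5367%.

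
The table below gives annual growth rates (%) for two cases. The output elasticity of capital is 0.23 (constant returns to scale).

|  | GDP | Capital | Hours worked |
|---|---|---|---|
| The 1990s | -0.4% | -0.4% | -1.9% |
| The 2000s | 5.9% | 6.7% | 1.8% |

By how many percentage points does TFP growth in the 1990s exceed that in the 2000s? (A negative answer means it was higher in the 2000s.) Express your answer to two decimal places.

Labor's share = 1 − 0.23 = 0.77.
The 1990s: TFP = -0.4 + 0.092 + 1.463 = 1.155%.
The 2000s: TFP = 5.9 − 1.541 − 1.386 = 2.973%.
Difference = 1.155 − (2.973) = -1.818 pp.

-1.82 percentage points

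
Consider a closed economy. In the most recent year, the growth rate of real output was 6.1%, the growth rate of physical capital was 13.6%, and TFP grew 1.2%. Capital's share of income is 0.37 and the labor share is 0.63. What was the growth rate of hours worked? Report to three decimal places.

-0.210%

Labor's share = 1 − 0.37 = 0.63.
gY = gA + 0.37×13.6 + 0.63×g.
0.63×g = 6.1 − 1.2 − 5.032 = -0.132.
g = -0.132 / 0.63 = -0.20952%.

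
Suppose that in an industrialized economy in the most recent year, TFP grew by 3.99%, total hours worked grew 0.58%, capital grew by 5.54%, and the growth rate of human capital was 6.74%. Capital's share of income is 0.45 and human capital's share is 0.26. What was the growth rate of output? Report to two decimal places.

Labor's share = 1 − 0.45 − 0.26 = 0.29.
Capital: 0.45 × 5.54 = 2.493 pp.
Human capital: 0.26 × 6.74 = 1.7524 pp.
Total hours worked: 0.29 × 0.58 = 0.1682 pp.
Output growth = 3.99 + 4.4136 = 8.4036%.

Output grew 8.40%.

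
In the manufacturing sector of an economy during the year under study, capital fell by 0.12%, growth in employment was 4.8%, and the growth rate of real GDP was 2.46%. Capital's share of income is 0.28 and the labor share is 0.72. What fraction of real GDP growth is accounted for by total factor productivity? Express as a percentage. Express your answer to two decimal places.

Labor's share = 1 − 0.28 = 0.72.
Capital: 0.28 × (-0.12) = -0.0336 pp.
Employment: 0.72 × 4.8 = 3.456 pp.
TFP growth = 2.46 − 3.4224 = -0.9624%.
TFP share of growth = -0.9624 / 2.46 × 100 = -39.122%.

Total factor productivity accounted for -39.12% of growth.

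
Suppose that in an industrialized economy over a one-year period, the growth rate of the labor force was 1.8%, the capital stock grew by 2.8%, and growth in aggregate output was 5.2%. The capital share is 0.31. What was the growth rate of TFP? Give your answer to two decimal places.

3.09%

Labor's share = 1 − 0.31 = 0.69.
The capital stock: 0.31 × 2.8 = 0.868 pp.
The labor force: 0.69 × 1.8 = 1.242 pp.
TFP growth = 5.2 − 2.11 = 3.09%.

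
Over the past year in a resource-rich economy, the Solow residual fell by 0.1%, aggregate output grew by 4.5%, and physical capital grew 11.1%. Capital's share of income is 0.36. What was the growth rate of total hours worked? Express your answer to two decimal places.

0.94%

Labor's share = 1 − 0.36 = 0.64.
gY = gA + 0.36×11.1 + 0.64×g.
0.64×g = 4.5 + 0.1 − 3.996 = 0.604.
g = 0.604 / 0.64 = 0.9438%.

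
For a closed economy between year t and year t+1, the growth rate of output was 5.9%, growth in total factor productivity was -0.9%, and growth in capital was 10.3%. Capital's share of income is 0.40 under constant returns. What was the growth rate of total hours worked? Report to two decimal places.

Total hours worked growth was 4.47%.

Labor's share = 1 − 0.4 = 0.6.
gY = gA + 0.4×10.3 + 0.6×g.
0.6×g = 5.9 + 0.9 − 4.12 = 2.68.
g = 2.68 / 0.6 = 4.4667%.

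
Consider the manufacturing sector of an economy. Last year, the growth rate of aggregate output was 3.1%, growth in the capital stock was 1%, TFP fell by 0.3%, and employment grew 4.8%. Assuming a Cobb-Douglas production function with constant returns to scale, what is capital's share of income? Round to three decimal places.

α = 0.368

gY = gA + α·gK + (1−α)·gL, so gY − gA − gL = α(gK − gL).
3.1 + 0.3 − 4.8 = α × (1 − 4.8).
-1.4 = -3.8 α, so α = 0.36842.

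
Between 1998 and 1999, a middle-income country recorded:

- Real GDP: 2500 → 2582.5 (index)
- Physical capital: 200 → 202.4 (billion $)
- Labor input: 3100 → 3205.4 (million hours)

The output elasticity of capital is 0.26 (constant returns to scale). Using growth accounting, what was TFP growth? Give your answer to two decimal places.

0.47%

Real GDP growth = (2582.5 − 2500) / 2500 = 3.3%.
Physical capital growth = (202.4 − 200) / 200 = 1.2%.
Labor input growth = (3205.4 − 3100) / 3100 = 3.4%.
Labor's share = 1 − 0.26 = 0.74.
Physical capital: 0.26 × 1.2 = 0.312 pp.
Labor input: 0.74 × 3.4 = 2.516 pp.
TFP growth = 3.3 − 2.828 = 0.472%.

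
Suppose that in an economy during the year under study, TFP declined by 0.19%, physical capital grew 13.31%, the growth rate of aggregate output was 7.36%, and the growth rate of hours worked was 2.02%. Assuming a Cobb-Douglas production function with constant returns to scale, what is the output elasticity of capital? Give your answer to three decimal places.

The output elasticity of capital is 0.490.

gY = gA + α·gK + (1−α)·gL, so gY − gA − gL = α(gK − gL).
7.36 + 0.19 − 2.02 = α × (13.31 − 2.02).
5.53 = 11.29 α, so α = 0.48981.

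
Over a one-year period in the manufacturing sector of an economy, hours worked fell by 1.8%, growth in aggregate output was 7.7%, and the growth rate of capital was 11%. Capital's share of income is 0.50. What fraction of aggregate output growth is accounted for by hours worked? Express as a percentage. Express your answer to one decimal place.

Labor's share = 1 − 0.5 = 0.5.
Hours worked contributed 0.5 × (-1.8) = -0.9 pp.
Share of growth = -0.9 / 7.7 × 100 = -11.688%.

Hours worked accounted for -11.7% of growth.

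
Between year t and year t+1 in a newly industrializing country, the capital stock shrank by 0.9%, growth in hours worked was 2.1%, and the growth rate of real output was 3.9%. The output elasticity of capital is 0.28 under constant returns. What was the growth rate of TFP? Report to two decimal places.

2.64%

Labor's share = 1 − 0.28 = 0.72.
The capital stock: 0.28 × (-0.9) = -0.252 pp.
Hours worked: 0.72 × 2.1 = 1.512 pp.
TFP growth = 3.9 − 1.26 = 2.64%.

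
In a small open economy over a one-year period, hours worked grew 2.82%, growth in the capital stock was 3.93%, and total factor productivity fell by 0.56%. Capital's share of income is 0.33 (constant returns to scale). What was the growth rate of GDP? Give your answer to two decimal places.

Labor's share = 1 − 0.33 = 0.67.
The capital stock: 0.33 × 3.93 = 1.2969 pp.
Hours worked: 0.67 × 2.82 = 1.8894 pp.
Output growth = -0.56 + 3.1863 = 2.6263%.

GDP growth was 2.63%.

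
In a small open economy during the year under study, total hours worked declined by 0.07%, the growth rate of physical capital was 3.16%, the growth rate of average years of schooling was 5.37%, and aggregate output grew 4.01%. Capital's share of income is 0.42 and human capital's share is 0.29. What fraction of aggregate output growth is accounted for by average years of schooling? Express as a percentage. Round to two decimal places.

Average years of schooling accounted for 38.84% of growth.

Average years of schooling contributed 0.29 × 5.37 = 1.5573 pp.
Share of growth = 1.5573 / 4.01 × 100 = 38.8354%.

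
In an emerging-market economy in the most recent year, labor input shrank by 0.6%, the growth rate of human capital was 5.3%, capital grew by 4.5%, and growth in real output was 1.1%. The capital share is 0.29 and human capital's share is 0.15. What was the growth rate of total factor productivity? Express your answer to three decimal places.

Labor's share = 1 − 0.29 − 0.15 = 0.56.
Capital: 0.29 × 4.5 = 1.305 pp.
Human capital: 0.15 × 5.3 = 0.795 pp.
Labor input: 0.56 × (-0.6) = -0.336 pp.
TFP growth = 1.1 − 1.764 = -0.664%.

-0.664%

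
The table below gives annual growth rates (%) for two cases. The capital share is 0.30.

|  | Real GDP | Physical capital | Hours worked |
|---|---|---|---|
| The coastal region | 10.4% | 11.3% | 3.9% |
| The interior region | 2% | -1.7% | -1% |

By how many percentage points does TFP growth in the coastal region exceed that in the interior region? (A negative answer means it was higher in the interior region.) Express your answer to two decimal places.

Labor's share = 1 − 0.3 = 0.7.
The coastal region: TFP = 10.4 − 3.39 − 2.73 = 4.28%.
The interior region: TFP = 2 + 0.51 + 0.7 = 3.21%.
Difference = 4.28 − (3.21) = 1.07 pp.

1.07 percentage points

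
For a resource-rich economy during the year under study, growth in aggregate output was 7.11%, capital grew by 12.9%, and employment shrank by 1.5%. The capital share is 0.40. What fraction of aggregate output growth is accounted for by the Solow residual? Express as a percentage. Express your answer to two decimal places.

The Solow residual accounted for 40.08% of growth.

Labor's share = 1 − 0.4 = 0.6.
Capital: 0.4 × 12.9 = 5.16 pp.
Employment: 0.6 × (-1.5) = -0.9 pp.
TFP growth = 7.11 − 4.26 = 2.85%.
TFP share of growth = 2.85 / 7.11 × 100 = 40.0844%.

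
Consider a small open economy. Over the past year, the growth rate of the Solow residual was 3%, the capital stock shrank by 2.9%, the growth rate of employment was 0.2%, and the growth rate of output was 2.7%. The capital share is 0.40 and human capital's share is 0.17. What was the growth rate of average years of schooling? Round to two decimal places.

Labor's share = 1 − 0.4 − 0.17 = 0.43.
gY = gA + 0.4×(-2.9) + 0.43×0.2 + 0.17×g.
0.17×g = 2.7 − 3 + 1.074 = 0.774.
g = 0.774 / 0.17 = 4.5529%.

Average years of schooling growth was 4.55%.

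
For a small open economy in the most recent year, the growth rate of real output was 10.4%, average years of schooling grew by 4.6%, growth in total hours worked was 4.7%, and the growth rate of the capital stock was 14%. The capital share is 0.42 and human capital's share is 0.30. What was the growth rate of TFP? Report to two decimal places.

1.82%

Labor's share = 1 − 0.42 − 0.3 = 0.28.
The capital stock: 0.42 × 14 = 5.88 pp.
Average years of schooling: 0.3 × 4.6 = 1.38 pp.
Total hours worked: 0.28 × 4.7 = 1.316 pp.
TFP growth = 10.4 − 8.576 = 1.824%.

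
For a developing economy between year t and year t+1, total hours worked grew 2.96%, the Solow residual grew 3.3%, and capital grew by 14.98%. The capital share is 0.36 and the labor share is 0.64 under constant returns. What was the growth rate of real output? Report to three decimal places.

Labor's share = 1 − 0.36 = 0.64.
Capital: 0.36 × 14.98 = 5.3928 pp.
Total hours worked: 0.64 × 2.96 = 1.8944 pp.
Output growth = 3.3 + 7.2872 = 10.5872%.

Real output growth was 10.587%.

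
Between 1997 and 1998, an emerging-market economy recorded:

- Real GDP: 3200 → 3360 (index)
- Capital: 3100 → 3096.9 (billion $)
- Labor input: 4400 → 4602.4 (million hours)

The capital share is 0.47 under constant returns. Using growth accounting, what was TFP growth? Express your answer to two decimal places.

Real GDP growth = (3360 − 3200) / 3200 = 5%.
Capital growth = (3096.9 − 3100) / 3100 = -0.1%.
Labor input growth = (4602.4 − 4400) / 4400 = 4.6%.
Labor's share = 1 − 0.47 = 0.53.
Capital: 0.47 × (-0.1) = -0.047 pp.
Labor input: 0.53 × 4.6 = 2.438 pp.
TFP growth = 5 − 2.391 = 2.609%.

TFP grew 2.61%.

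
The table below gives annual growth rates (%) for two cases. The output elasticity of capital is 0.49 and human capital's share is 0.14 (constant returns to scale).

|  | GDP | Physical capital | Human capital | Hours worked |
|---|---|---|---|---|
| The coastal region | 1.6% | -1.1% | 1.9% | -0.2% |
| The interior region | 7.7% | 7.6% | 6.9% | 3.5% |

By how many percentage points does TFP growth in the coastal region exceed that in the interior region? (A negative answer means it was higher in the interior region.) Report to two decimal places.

Labor's share = 1 − 0.49 − 0.14 = 0.37.
The coastal region: TFP = 1.6 + 0.539 − 0.266 + 0.074 = 1.947%.
The interior region: TFP = 7.7 − 3.724 − 0.966 − 1.295 = 1.715%.
Difference = 1.947 − (1.715) = 0.232 pp.

0.23 percentage points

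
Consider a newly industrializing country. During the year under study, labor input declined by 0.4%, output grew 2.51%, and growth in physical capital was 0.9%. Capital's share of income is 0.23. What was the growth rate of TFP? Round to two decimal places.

2.61%

Labor's share = 1 − 0.23 = 0.77.
Physical capital: 0.23 × 0.9 = 0.207 pp.
Labor input: 0.77 × (-0.4) = -0.308 pp.
TFP growth = 2.51 + 0.101 = 2.611%.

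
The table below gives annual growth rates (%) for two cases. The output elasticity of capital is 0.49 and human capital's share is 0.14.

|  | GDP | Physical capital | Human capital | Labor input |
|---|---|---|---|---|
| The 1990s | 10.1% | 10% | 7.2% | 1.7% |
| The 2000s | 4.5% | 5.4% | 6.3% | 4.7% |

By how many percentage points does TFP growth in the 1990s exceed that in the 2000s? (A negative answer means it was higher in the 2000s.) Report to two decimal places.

Labor's share = 1 − 0.49 − 0.14 = 0.37.
The 1990s: TFP = 10.1 − 4.9 − 1.008 − 0.629 = 3.563%.
The 2000s: TFP = 4.5 − 2.646 − 0.882 − 1.739 = -0.767%.
Difference = 3.563 − (-0.767) = 4.33 pp.

4.33 percentage points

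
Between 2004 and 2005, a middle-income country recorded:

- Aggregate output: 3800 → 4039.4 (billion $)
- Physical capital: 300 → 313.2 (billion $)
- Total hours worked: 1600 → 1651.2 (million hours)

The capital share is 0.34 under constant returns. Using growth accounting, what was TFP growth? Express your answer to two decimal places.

2.69%

Aggregate output growth = (4039.4 − 3800) / 3800 = 6.3%.
Physical capital growth = (313.2 − 300) / 300 = 4.4%.
Total hours worked growth = (1651.2 − 1600) / 1600 = 3.2%.
Labor's share = 1 − 0.34 = 0.66.
Physical capital: 0.34 × 4.4 = 1.496 pp.
Total hours worked: 0.66 × 3.2 = 2.112 pp.
TFP growth = 6.3 − 3.608 = 2.692%.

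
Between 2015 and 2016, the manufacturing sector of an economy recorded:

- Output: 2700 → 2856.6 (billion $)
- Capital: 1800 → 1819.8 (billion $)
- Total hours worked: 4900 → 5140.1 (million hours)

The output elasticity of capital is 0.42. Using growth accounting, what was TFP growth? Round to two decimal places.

2.50%

Output growth = (2856.6 − 2700) / 2700 = 5.8%.
Capital growth = (1819.8 − 1800) / 1800 = 1.1%.
Total hours worked growth = (5140.1 − 4900) / 4900 = 4.9%.
Labor's share = 1 − 0.42 = 0.58.
Capital: 0.42 × 1.1 = 0.462 pp.
Total hours worked: 0.58 × 4.9 = 2.842 pp.
TFP growth = 5.8 − 3.304 = 2.496%.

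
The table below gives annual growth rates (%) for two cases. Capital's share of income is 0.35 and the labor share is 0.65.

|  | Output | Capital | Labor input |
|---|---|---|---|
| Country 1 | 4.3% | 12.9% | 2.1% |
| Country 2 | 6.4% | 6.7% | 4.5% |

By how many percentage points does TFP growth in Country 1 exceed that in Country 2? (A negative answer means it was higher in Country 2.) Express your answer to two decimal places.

Labor's share = 1 − 0.35 = 0.65.
Country 1: TFP = 4.3 − 4.515 − 1.365 = -1.58%.
Country 2: TFP = 6.4 − 2.345 − 2.925 = 1.13%.
Difference = -1.58 − (1.13) = -2.71 pp.

-2.71 percentage points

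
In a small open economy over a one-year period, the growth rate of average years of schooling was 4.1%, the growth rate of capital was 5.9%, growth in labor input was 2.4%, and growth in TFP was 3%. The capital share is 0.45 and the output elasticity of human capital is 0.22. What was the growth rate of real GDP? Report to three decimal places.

7.349%

Labor's share = 1 − 0.45 − 0.22 = 0.33.
Capital: 0.45 × 5.9 = 2.655 pp.
Average years of schooling: 0.22 × 4.1 = 0.902 pp.
Labor input: 0.33 × 2.4 = 0.792 pp.
Output growth = 3 + 4.349 = 7.349%.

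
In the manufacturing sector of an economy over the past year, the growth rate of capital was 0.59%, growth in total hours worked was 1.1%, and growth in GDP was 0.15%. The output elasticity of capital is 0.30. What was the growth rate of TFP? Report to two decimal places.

-0.80%

Labor's share = 1 − 0.3 = 0.7.
Capital: 0.3 × 0.59 = 0.177 pp.
Total hours worked: 0.7 × 1.1 = 0.77 pp.
TFP growth = 0.15 − 0.947 = -0.797%.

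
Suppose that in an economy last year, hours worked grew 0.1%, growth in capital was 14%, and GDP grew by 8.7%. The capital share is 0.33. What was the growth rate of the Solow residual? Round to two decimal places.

Labor's share = 1 − 0.33 = 0.67.
Capital: 0.33 × 14 = 4.62 pp.
Hours worked: 0.67 × 0.1 = 0.067 pp.
TFP growth = 8.7 − 4.687 = 4.013%.

The Solow residual grew 4.01%.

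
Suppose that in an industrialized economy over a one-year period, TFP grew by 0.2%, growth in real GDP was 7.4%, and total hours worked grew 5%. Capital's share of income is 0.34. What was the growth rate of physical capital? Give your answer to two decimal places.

11.47%

Labor's share = 1 − 0.34 = 0.66.
gY = gA + 0.66×5 + 0.34×g.
0.34×g = 7.4 − 0.2 − 3.3 = 3.9.
g = 3.9 / 0.34 = 11.4706%.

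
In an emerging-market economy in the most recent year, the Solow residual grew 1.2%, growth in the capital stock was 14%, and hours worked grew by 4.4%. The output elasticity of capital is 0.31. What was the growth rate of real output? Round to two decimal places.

8.58%

Labor's share = 1 − 0.31 = 0.69.
The capital stock: 0.31 × 14 = 4.34 pp.
Hours worked: 0.69 × 4.4 = 3.036 pp.
Output growth = 1.2 + 7.376 = 8.576%.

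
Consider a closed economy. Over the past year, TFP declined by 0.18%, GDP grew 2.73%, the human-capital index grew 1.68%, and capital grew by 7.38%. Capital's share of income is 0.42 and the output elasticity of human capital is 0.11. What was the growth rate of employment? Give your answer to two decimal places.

-0.80%

Labor's share = 1 − 0.42 − 0.11 = 0.47.
gY = gA + 0.42×7.38 + 0.11×1.68 + 0.47×g.
0.47×g = 2.73 + 0.18 − 3.2844 = -0.3744.
g = -0.3744 / 0.47 = -0.7966%.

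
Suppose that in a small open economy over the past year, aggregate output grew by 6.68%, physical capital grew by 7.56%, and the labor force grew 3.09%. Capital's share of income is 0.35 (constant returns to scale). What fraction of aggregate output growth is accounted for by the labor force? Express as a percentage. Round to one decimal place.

Labor's share = 1 − 0.35 = 0.65.
The labor force contributed 0.65 × 3.09 = 2.0085 pp.
Share of growth = 2.0085 / 6.68 × 100 = 30.067%.

The labor force accounted for 30.1% of growth.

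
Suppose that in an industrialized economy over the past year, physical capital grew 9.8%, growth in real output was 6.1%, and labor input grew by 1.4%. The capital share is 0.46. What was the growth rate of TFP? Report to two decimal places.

TFP grew 0.84%.

Labor's share = 1 − 0.46 = 0.54.
Physical capital: 0.46 × 9.8 = 4.508 pp.
Labor input: 0.54 × 1.4 = 0.756 pp.
TFP growth = 6.1 − 5.264 = 0.836%.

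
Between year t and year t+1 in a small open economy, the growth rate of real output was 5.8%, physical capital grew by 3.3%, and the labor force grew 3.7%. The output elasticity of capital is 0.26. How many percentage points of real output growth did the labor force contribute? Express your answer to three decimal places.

2.738

Labor's share = 1 − 0.26 = 0.74.
Contribution = share × growth = 0.74 × 3.7 = 2.738 pp.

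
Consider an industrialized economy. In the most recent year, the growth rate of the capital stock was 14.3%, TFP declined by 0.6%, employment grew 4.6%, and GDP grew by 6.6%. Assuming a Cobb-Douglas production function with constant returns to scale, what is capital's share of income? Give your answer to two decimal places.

α = 0.27

gY = gA + α·gK + (1−α)·gL, so gY − gA − gL = α(gK − gL).
6.6 + 0.6 − 4.6 = α × (14.3 − 4.6).
2.6 = 9.7 α, so α = 0.268.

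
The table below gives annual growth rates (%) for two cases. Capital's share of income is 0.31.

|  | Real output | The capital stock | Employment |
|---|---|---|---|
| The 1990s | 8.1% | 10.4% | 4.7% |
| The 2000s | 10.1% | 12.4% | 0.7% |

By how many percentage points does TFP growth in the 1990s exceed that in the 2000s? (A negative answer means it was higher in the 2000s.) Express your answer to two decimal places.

Labor's share = 1 − 0.31 = 0.69.
The 1990s: TFP = 8.1 − 3.224 − 3.243 = 1.633%.
The 2000s: TFP = 10.1 − 3.844 − 0.483 = 5.773%.
Difference = 1.633 − (5.773) = -4.14 pp.

-4.14 percentage points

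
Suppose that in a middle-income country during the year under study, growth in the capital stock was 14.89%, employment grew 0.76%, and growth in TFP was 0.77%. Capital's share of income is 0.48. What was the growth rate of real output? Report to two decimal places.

8.31%

Labor's share = 1 − 0.48 = 0.52.
The capital stock: 0.48 × 14.89 = 7.1472 pp.
Employment: 0.52 × 0.76 = 0.3952 pp.
Output growth = 0.77 + 7.5424 = 8.3124%.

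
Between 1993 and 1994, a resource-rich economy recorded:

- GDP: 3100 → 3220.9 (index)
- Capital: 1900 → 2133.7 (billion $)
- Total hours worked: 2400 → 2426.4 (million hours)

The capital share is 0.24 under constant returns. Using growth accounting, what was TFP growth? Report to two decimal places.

GDP growth = (3220.9 − 3100) / 3100 = 3.9%.
Capital growth = (2133.7 − 1900) / 1900 = 12.3%.
Total hours worked growth = (2426.4 − 2400) / 2400 = 1.1%.
Labor's share = 1 − 0.24 = 0.76.
Capital: 0.24 × 12.3 = 2.952 pp.
Total hours worked: 0.76 × 1.1 = 0.836 pp.
TFP growth = 3.9 − 3.788 = 0.112%.

0.11%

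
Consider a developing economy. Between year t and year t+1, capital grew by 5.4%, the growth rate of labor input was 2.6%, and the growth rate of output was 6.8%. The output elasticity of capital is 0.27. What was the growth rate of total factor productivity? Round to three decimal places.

Labor's share = 1 − 0.27 = 0.73.
Capital: 0.27 × 5.4 = 1.458 pp.
Labor input: 0.73 × 2.6 = 1.898 pp.
TFP growth = 6.8 − 3.356 = 3.444%.

Total factor productivity grew 3.444%.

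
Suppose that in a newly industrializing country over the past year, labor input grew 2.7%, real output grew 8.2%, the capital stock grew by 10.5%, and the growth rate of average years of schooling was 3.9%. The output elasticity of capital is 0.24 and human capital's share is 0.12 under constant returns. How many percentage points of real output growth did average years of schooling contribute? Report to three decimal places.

0.468 percentage points

Contribution = share × growth = 0.12 × 3.9 = 0.468 pp.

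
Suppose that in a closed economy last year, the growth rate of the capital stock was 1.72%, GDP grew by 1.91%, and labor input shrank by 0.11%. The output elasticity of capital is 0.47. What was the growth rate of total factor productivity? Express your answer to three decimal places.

Labor's share = 1 − 0.47 = 0.53.
The capital stock: 0.47 × 1.72 = 0.8084 pp.
Labor input: 0.53 × (-0.11) = -0.0583 pp.
TFP growth = 1.91 − 0.7501 = 1.1599%.

Total factor productivity growth was 1.160%.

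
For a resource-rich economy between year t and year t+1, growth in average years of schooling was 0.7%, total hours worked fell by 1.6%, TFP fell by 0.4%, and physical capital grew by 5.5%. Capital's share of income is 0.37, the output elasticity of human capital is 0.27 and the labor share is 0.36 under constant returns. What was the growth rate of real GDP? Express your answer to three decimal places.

Real GDP grew 1.248%.

Labor's share = 1 − 0.37 − 0.27 = 0.36.
Physical capital: 0.37 × 5.5 = 2.035 pp.
Average years of schooling: 0.27 × 0.7 = 0.189 pp.
Total hours worked: 0.36 × (-1.6) = -0.576 pp.
Output growth = -0.4 + 1.648 = 1.248%.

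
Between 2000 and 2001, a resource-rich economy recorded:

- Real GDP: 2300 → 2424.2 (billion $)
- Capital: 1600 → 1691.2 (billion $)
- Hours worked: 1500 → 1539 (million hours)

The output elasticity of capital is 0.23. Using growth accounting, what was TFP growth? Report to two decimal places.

Real GDP growth = (2424.2 − 2300) / 2300 = 5.4%.
Capital growth = (1691.2 − 1600) / 1600 = 5.7%.
Hours worked growth = (1539 − 1500) / 1500 = 2.6%.
Labor's share = 1 − 0.23 = 0.77.
Capital: 0.23 × 5.7 = 1.311 pp.
Hours worked: 0.77 × 2.6 = 2.002 pp.
TFP growth = 5.4 − 3.313 = 2.087%.

2.09%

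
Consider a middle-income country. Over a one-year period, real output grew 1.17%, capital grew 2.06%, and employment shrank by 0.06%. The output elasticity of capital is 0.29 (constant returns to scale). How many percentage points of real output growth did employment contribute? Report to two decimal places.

Labor's share = 1 − 0.29 = 0.71.
Contribution = share × growth = 0.71 × (-0.06) = -0.0426 pp.

-0.04 percentage points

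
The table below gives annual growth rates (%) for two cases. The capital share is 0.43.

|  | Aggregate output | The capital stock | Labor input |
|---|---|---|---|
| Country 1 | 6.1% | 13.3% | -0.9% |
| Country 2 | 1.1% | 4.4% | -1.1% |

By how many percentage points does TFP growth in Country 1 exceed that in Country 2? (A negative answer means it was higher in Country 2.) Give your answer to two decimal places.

Labor's share = 1 − 0.43 = 0.57.
Country 1: TFP = 6.1 − 5.719 + 0.513 = 0.894%.
Country 2: TFP = 1.1 − 1.892 + 0.627 = -0.165%.
Difference = 0.894 − (-0.165) = 1.059 pp.

1.06 percentage points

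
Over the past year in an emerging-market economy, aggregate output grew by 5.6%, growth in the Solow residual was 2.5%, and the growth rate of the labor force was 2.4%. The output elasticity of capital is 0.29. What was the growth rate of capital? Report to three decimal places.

Labor's share = 1 − 0.29 = 0.71.
gY = gA + 0.71×2.4 + 0.29×g.
0.29×g = 5.6 − 2.5 − 1.704 = 1.396.
g = 1.396 / 0.29 = 4.81379%.

4.814%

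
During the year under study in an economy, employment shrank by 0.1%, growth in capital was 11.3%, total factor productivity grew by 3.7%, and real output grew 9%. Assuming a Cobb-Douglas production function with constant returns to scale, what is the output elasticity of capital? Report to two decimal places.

gY = gA + α·gK + (1−α)·gL, so gY − gA − gL = α(gK − gL).
9 − 3.7 + 0.1 = α × (11.3 − (-0.1)).
5.4 = 11.4 α, so α = 0.4737.

The output elasticity of capital is 0.47.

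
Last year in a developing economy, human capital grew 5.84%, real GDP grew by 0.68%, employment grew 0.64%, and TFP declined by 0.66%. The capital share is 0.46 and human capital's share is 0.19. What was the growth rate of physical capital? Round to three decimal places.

0.014%

Labor's share = 1 − 0.46 − 0.19 = 0.35.
gY = gA + 0.19×5.84 + 0.35×0.64 + 0.46×g.
0.46×g = 0.68 + 0.66 − 1.3336 = 0.0064.
g = 0.0064 / 0.46 = 0.01391%.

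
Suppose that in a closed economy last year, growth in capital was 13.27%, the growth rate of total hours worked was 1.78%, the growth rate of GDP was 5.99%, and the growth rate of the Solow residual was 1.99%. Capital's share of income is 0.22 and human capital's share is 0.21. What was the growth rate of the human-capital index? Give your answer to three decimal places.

Labor's share = 1 − 0.22 − 0.21 = 0.57.
gY = gA + 0.22×13.27 + 0.57×1.78 + 0.21×g.
0.21×g = 5.99 − 1.99 − 3.934 = 0.066.
g = 0.066 / 0.21 = 0.31429%.

0.314%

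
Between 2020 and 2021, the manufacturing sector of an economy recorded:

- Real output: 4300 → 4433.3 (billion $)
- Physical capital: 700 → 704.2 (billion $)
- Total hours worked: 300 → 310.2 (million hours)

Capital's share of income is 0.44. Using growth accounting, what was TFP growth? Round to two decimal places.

Real output growth = (4433.3 − 4300) / 4300 = 3.1%.
Physical capital growth = (704.2 − 700) / 700 = 0.6%.
Total hours worked growth = (310.2 − 300) / 300 = 3.4%.
Labor's share = 1 − 0.44 = 0.56.
Physical capital: 0.44 × 0.6 = 0.264 pp.
Total hours worked: 0.56 × 3.4 = 1.904 pp.
TFP growth = 3.1 − 2.168 = 0.932%.

TFP grew 0.93%.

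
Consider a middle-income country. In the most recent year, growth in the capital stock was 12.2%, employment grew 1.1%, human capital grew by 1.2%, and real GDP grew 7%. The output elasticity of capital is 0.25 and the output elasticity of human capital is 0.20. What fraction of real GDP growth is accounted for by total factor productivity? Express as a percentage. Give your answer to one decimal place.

Total factor productivity accounted for 44.4% of growth.

Labor's share = 1 − 0.25 − 0.2 = 0.55.
The capital stock: 0.25 × 12.2 = 3.05 pp.
Human capital: 0.2 × 1.2 = 0.24 pp.
Employment: 0.55 × 1.1 = 0.605 pp.
TFP growth = 7 − 3.895 = 3.105%.
TFP share of growth = 3.105 / 7 × 100 = 44.357%.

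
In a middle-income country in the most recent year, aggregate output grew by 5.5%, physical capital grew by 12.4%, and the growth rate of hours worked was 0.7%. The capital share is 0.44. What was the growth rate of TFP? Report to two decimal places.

-0.35%

Labor's share = 1 − 0.44 = 0.56.
Physical capital: 0.44 × 12.4 = 5.456 pp.
Hours worked: 0.56 × 0.7 = 0.392 pp.
TFP growth = 5.5 − 5.848 = -0.348%.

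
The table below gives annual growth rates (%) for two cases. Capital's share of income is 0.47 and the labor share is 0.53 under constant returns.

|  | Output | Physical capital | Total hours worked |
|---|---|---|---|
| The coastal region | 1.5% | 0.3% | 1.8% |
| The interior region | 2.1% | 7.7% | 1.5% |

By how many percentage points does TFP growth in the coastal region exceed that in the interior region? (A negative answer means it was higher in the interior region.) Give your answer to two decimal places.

Labor's share = 1 − 0.47 = 0.53.
The coastal region: TFP = 1.5 − 0.141 − 0.954 = 0.405%.
The interior region: TFP = 2.1 − 3.619 − 0.795 = -2.314%.
Difference = 0.405 − (-2.314) = 2.719 pp.

2.72 percentage points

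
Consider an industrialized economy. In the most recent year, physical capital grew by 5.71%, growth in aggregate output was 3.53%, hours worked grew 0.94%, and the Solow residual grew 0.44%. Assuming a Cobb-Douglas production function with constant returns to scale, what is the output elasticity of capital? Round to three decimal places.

The output elasticity of capital is 0.451.

gY = gA + α·gK + (1−α)·gL, so gY − gA − gL = α(gK − gL).
3.53 − 0.44 − 0.94 = α × (5.71 − 0.94).
2.15 = 4.77 α, so α = 0.45073.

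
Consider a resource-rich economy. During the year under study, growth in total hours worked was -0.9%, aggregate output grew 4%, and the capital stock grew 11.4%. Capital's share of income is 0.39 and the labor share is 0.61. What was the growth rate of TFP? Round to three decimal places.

0.103%

Labor's share = 1 − 0.39 = 0.61.
The capital stock: 0.39 × 11.4 = 4.446 pp.
Total hours worked: 0.61 × (-0.9) = -0.549 pp.
TFP growth = 4 − 3.897 = 0.103%.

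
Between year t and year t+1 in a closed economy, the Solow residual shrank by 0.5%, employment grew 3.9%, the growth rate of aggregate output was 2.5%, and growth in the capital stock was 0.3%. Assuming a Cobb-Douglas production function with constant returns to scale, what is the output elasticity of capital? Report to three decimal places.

The output elasticity of capital is 0.250.

gY = gA + α·gK + (1−α)·gL, so gY − gA − gL = α(gK − gL).
2.5 + 0.5 − 3.9 = α × (0.3 − 3.9).
-0.9 = -3.6 α, so α = 0.25.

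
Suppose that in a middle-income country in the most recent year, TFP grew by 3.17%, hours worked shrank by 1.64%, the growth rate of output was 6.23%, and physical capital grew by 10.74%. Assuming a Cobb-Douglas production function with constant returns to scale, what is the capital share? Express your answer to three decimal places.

α = 0.380

gY = gA + α·gK + (1−α)·gL, so gY − gA − gL = α(gK − gL).
6.23 − 3.17 + 1.64 = α × (10.74 − (-1.64)).
4.7 = 12.38 α, so α = 0.37964.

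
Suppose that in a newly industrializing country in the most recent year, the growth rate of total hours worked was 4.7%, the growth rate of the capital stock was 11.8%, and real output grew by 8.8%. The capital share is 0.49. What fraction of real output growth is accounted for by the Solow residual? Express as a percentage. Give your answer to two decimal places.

Labor's share = 1 − 0.49 = 0.51.
The capital stock: 0.49 × 11.8 = 5.782 pp.
Total hours worked: 0.51 × 4.7 = 2.397 pp.
TFP growth = 8.8 − 8.179 = 0.621%.
TFP share of growth = 0.621 / 8.8 × 100 = 7.0568%.

The Solow residual accounted for 7.06% of growth.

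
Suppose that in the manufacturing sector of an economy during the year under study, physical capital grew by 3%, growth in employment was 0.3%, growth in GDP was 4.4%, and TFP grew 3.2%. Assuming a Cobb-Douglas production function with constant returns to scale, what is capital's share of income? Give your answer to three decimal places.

α = 0.333

gY = gA + α·gK + (1−α)·gL, so gY − gA − gL = α(gK − gL).
4.4 − 3.2 − 0.3 = α × (3 − 0.3).
0.9 = 2.7 α, so α = 0.33333.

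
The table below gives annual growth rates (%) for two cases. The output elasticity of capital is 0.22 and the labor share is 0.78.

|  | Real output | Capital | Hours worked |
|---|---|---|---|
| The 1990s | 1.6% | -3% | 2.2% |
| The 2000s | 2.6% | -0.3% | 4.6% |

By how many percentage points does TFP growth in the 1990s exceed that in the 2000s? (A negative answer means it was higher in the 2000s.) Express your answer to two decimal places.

Labor's share = 1 − 0.22 = 0.78.
The 1990s: TFP = 1.6 + 0.66 − 1.716 = 0.544%.
The 2000s: TFP = 2.6 + 0.066 − 3.588 = -0.922%.
Difference = 0.544 − (-0.922) = 1.466 pp.

1.47 percentage points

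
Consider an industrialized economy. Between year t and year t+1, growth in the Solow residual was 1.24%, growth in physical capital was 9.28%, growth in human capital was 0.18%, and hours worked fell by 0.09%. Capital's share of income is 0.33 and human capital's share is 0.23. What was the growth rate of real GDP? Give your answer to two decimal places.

4.30%

Labor's share = 1 − 0.33 − 0.23 = 0.44.
Physical capital: 0.33 × 9.28 = 3.0624 pp.
Human capital: 0.23 × 0.18 = 0.0414 pp.
Hours worked: 0.44 × (-0.09) = -0.0396 pp.
Output growth = 1.24 + 3.0642 = 4.3042%.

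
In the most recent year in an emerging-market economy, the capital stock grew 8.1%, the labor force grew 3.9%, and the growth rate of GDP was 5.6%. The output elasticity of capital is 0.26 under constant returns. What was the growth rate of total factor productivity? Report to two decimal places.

Total factor productivity growth was 0.61%.

Labor's share = 1 − 0.26 = 0.74.
The capital stock: 0.26 × 8.1 = 2.106 pp.
The labor force: 0.74 × 3.9 = 2.886 pp.
TFP growth = 5.6 − 4.992 = 0.608%.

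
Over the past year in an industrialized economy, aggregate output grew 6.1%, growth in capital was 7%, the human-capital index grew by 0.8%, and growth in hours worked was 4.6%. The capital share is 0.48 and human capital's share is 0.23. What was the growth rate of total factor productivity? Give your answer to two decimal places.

Total factor productivity growth was 1.22%.

Labor's share = 1 − 0.48 − 0.23 = 0.29.
Capital: 0.48 × 7 = 3.36 pp.
The human-capital index: 0.23 × 0.8 = 0.184 pp.
Hours worked: 0.29 × 4.6 = 1.334 pp.
TFP growth = 6.1 − 4.878 = 1.222%.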